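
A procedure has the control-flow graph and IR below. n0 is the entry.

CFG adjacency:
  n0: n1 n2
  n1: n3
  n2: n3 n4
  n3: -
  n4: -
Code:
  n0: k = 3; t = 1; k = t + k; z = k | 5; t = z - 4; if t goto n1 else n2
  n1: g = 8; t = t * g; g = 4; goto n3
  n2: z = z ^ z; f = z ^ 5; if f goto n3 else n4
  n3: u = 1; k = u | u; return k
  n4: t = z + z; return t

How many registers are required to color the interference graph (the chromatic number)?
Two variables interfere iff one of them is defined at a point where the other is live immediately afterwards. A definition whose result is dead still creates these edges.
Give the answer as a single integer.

Per-block:
  n0: {k,t,z} / ∅
  n1: {g,t} / {t}
  n2: {f,z} / {z}
  n3: {k,u} / ∅
  n4: {t} / {z}

Liveness:
  live n0: ∅→{t,z}
  live n1: {t}→∅
  live n2: {z}→{z}
  live n3: ∅→∅
  live n4: {z}→∅

Conflict graph:
  f: {z}
  g: {t}
  k: {t}
  t: {g,k,z}
  u: ∅
  z: {f,t}

Chromatic number:
  clique {f,z} ⇒ need ≥ 2
  assign f→c0 g→c1 k→c1 t→c0 u→c0 z→c1 — no edge inside a register ⇒ χ ≤ 2
  χ = 2

Answer: 2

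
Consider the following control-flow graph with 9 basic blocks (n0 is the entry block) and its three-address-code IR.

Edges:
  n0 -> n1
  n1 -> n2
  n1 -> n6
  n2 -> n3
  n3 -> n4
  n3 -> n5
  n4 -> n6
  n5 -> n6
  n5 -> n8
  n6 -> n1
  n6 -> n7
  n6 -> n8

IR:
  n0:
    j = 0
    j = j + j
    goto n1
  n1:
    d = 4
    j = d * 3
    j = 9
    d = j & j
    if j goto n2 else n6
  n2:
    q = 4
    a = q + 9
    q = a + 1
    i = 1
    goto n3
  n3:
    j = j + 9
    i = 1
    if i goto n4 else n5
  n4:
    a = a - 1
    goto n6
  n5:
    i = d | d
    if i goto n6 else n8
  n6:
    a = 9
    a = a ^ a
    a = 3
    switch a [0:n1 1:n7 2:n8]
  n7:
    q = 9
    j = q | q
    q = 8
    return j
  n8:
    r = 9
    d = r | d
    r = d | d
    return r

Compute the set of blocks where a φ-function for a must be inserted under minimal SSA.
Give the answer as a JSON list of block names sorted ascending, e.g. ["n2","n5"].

Answer: ["n1", "n6", "n8"]

Derivation:
idom tree: n1←n0 n2←n1 n3←n2 n4←n3 n5←n3 n6←n1 n7←n6 n8←n1
Dom at joins:
  n1: preds {n0,n6}: {n0} ∩ {n0,n1,n6} = {n0}; idom=n0
  n6: preds {n1,n4,n5}: {n0,n1} ∩ {n0,n1,n2,n3,n4} ∩ {n0,n1,n2,n3,n5} = {n0,n1}; idom=n1
  n8: preds {n5,n6}: {n0,n1,n2,n3,n5} ∩ {n0,n1,n6} = {n0,n1}; idom=n1

Frontier:
  join n1 pred n0: · stop@n0
  join n1 pred n6: n6→n1 stop@n0
  join n6 pred n1: · stop@n1
  join n6 pred n4: n4→n3→n2 stop@n1
  join n6 pred n5: n5→n3→n2 stop@n1
  join n8 pred n5: n5→n3→n2 stop@n1
  join n8 pred n6: n6 stop@n1
  n0: DF=∅
  n1: DF={n1}
  n2: DF={n6,n8}
  n3: DF={n6,n8}
  n4: DF={n6}
  n5: DF={n6,n8}
  n6: DF={n1,n8}
  n7: DF=∅
  n8: DF=∅

φ for a: defs {n2,n4,n6}
  DF⁺ = {n1,n6,n8}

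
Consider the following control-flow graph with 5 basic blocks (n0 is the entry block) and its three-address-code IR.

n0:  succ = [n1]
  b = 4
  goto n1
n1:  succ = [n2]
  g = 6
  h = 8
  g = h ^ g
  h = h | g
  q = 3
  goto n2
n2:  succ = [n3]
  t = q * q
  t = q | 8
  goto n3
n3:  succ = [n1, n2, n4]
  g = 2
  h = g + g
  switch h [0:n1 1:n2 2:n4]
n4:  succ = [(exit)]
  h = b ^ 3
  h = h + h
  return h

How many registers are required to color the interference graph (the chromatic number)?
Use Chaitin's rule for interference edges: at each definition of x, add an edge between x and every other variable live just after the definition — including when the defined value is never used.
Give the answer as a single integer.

def/use:
  n0 def {b} use ∅
  n1 def {g,h,q} use ∅
  n2 def {t} use {q}
  n3 def {g,h} use ∅
  n4 def {h} use {b}

Backward fixpoint:
  live n0: ∅→{b}
  live n1: {b}→{b,q}
  live n2: {b,q}→{b,q}
  live n3: {b,q}→{b,q}
  live n4: {b}→∅

Interference:
  b↔{g,h,q,t}
  g↔{b,h,q}
  h↔{b,g,q}
  q↔{b,g,h,t}
  t↔{b,q}

Chromatic number:
  {b,g,h,q} pairwise interfere (4-clique) ⇒ χ ≥ 4
  assign b→c0 g→c2 h→c3 q→c1 t→c2 — no edge inside a register ⇒ χ ≤ 4
  χ = 4

Answer: 4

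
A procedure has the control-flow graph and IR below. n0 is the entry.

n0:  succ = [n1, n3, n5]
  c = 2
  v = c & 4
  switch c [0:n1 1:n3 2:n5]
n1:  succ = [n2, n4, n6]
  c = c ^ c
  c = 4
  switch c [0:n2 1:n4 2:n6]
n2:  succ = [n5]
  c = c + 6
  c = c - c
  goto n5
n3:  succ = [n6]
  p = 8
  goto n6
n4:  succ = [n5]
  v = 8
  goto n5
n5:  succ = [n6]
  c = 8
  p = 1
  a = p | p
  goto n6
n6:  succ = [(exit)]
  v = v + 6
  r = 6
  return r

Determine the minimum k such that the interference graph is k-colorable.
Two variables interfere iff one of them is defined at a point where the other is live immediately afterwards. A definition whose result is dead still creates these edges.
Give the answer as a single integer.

Block summaries:
  n0 def {c,v} use ∅
  n1 def {c} use {c}
  n2 def {c} use {c}
  n3 def {p} use ∅
  n4 def {v} use ∅
  n5 def {a,c,p} use ∅
  n6 def {r,v} use {v}

Live sets:
  n0: in=∅ out={c,v}
  n1: in={c,v} out={c,v}
  n2: in={c,v} out={v}
  n3: in={v} out={v}
  n4: in=∅ out={v}
  n5: in={v} out={v}
  n6: in={v} out=∅

Conflict graph:
  a: {v}
  c: {v}
  p: {v}
  r: ∅
  v: {a,c,p}

Chromatic number:
  lower bound: {a,v} mutually conflict ⇒ χ ≥ 2
  2-colouring: r0={r,v}  r1={a,c,p}
  χ = 2

Answer: 2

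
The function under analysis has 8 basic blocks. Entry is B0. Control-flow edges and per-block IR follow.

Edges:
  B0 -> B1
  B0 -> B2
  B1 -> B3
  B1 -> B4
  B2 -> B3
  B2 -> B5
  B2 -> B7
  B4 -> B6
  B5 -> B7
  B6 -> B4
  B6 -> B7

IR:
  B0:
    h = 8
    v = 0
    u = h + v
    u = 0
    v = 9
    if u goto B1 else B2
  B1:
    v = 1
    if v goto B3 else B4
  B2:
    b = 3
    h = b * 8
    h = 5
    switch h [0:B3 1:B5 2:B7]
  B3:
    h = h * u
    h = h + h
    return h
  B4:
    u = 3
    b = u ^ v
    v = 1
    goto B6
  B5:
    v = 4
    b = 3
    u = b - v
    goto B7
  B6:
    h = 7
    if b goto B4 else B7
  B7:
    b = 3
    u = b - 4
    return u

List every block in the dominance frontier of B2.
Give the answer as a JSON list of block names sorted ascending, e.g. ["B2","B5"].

idom tree: B1←B0 B2←B0 B3←B0 B4←B1 B5←B2 B6←B4 B7←B0
Dom∩ at merges:
  B3: preds {B1,B2}: {B0,B1} ∩ {B0,B2} = {B0}; idom=B0
  B4: preds {B1,B6}: {B0,B1} ∩ {B0,B1,B4,B6} = {B0,B1}; idom=B1
  B7: preds {B2,B5,B6}: {B0,B2} ∩ {B0,B2,B5} ∩ {B0,B1,B4,B6} = {B0}; idom=B0

Frontier:
  join B3 pred B1: B1 stop@B0
  join B3 pred B2: B2 stop@B0
  join B4 pred B1: · stop@B1
  join B4 pred B6: B6→B4 stop@B1
  join B7 pred B2: B2 stop@B0
  join B7 pred B5: B5→B2 stop@B0
  join B7 pred B6: B6→B4→B1 stop@B0
  B0: DF=∅
  B1: DF={B3,B7}
  B2: DF={B3,B7}
  B3: DF=∅
  B4: DF={B4,B7}
  B5: DF={B7}
  B6: DF={B4,B7}
  B7: DF=∅

DF(B2) = ["B3", "B7"]

Answer: ["B3", "B7"]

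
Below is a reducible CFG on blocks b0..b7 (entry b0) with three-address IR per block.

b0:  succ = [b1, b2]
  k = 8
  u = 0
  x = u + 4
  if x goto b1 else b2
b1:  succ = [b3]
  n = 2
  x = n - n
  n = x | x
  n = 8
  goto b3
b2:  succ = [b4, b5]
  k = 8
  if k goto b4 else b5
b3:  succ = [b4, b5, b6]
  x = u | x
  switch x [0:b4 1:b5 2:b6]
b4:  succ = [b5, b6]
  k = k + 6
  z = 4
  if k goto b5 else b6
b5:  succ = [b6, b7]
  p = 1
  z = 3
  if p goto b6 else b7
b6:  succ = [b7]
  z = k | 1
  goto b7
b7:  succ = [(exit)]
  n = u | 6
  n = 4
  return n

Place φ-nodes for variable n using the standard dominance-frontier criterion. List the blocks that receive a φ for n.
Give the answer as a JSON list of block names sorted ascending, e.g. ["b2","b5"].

Answer: ["b4", "b5", "b6", "b7"]

Working:
idom tree: b1←b0 b2←b0 b3←b1 b4←b0 b5←b0 b6←b0 b7←b0
Join-block Dom:
  b4: preds {b2,b3}: {b0,b2} ∩ {b0,b1,b3} = {b0}; idom=b0
  b5: preds {b2,b3,b4}: {b0,b2} ∩ {b0,b1,b3} ∩ {b0,b4} = {b0}; idom=b0
  b6: preds {b3,b4,b5}: {b0,b1,b3} ∩ {b0,b4} ∩ {b0,b5} = {b0}; idom=b0
  b7: preds {b5,b6}: {b0,b5} ∩ {b0,b6} = {b0}; idom=b0

Frontier:
  join b4 pred b2: b2 stop@b0
  join b4 pred b3: b3→b1 stop@b0
  join b5 pred b2: b2 stop@b0
  join b5 pred b3: b3→b1 stop@b0
  join b5 pred b4: b4 stop@b0
  join b6 pred b3: b3→b1 stop@b0
  join b6 pred b4: b4 stop@b0
  join b6 pred b5: b5 stop@b0
  join b7 pred b5: b5 stop@b0
  join b7 pred b6: b6 stop@b0
  b0: DF=∅
  b1: DF={b4,b5,b6}
  b2: DF={b4,b5}
  b3: DF={b4,b5,b6}
  b4: DF={b5,b6}
  b5: DF={b6,b7}
  b6: DF={b7}
  b7: DF=∅

φ for n: defs {b1,b7}
  DF⁺ = {b4,b5,b6,b7}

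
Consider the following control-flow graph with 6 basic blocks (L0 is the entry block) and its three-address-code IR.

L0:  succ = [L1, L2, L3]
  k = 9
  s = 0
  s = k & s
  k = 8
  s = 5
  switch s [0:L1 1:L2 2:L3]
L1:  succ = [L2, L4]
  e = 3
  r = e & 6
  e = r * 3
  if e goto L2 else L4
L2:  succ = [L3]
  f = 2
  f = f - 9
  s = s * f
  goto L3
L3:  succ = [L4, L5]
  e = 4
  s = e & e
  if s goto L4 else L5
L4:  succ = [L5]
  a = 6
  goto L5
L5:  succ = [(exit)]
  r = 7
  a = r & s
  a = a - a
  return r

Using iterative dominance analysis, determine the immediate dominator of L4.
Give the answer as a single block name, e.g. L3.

idom tree: L1←L0 L2←L0 L3←L0 L4←L0 L5←L0
Dom at joins:
  L2: preds {L0,L1}: {L0} ∩ {L0,L1} = {L0}; idom=L0
  L3: preds {L0,L2}: {L0} ∩ {L0,L2} = {L0}; idom=L0
  L4: preds {L1,L3}: {L0,L1} ∩ {L0,L3} = {L0}; idom=L0
  L5: preds {L3,L4}: {L0,L3} ∩ {L0,L4} = {L0}; idom=L0

idom(L4) = L0

Answer: L0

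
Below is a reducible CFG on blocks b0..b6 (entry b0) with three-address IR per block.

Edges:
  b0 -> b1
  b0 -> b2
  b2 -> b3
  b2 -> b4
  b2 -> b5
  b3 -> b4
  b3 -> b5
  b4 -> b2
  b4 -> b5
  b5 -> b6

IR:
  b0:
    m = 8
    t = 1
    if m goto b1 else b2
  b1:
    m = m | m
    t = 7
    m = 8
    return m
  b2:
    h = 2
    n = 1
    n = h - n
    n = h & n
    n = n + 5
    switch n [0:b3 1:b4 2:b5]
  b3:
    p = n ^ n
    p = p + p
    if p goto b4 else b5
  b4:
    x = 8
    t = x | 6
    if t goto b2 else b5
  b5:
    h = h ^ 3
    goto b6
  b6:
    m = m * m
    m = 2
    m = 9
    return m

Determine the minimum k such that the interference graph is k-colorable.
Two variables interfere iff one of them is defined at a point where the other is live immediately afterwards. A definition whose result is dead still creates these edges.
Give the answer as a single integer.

Per-block:
  b0: {m,t} / ∅
  b1: {m,t} / {m}
  b2: {h,n} / ∅
  b3: {p} / {n}
  b4: {t,x} / ∅
  b5: {h} / {h}
  b6: {m} / {m}

Backward fixpoint:
  b0: in=∅ out={m}
  b1: in={m} out=∅
  b2: in={m} out={h,m,n}
  b3: in={h,m,n} out={h,m}
  b4: in={h,m} out={h,m}
  b5: in={h,m} out={m}
  b6: in={m} out=∅

Interference:
  h: {m,n,p,t,x}
  m: {h,n,p,t,x}
  n: {h,m}
  p: {h,m}
  t: {h,m}
  x: {h,m}

Colouring:
  {h,m,n} pairwise interfere (3-clique) ⇒ χ ≥ 3
  assign h→R0 m→R1 n→R2 p→R2 t→R2 x→R2 — no edge inside a register ⇒ χ ≤ 3
  χ = 3

Answer: 3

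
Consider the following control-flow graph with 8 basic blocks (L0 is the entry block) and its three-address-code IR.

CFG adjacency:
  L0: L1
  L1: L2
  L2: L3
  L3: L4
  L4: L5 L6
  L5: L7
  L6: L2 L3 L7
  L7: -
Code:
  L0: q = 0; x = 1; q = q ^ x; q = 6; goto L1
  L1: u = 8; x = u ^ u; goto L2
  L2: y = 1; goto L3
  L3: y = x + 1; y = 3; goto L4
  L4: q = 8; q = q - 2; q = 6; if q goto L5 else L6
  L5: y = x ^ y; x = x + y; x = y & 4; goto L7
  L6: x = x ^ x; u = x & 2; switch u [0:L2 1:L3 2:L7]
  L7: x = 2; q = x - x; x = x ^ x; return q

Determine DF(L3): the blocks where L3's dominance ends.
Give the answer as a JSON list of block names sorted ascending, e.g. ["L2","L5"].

idom tree: L1←L0 L2←L1 L3←L2 L4←L3 L5←L4 L6←L4 L7←L4
Dom∩ at merges:
  L2: preds {L1,L6}: {L0,L1} ∩ {L0,L1,L2,L3,L4,L6} = {L0,L1}; idom=L1
  L3: preds {L2,L6}: {L0,L1,L2} ∩ {L0,L1,L2,L3,L4,L6} = {L0,L1,L2}; idom=L2
  L7: preds {L5,L6}: {L0,L1,L2,L3,L4,L5} ∩ {L0,L1,L2,L3,L4,L6} = {L0,L1,L2,L3,L4}; idom=L4

Frontier:
  L2←L1: walk · to L1
  L2←L6: walk L6→L4→L3→L2 to L1
  L3←L2: walk · to L2
  L3←L6: walk L6→L4→L3 to L2
  L7←L5: walk L5 to L4
  L7←L6: walk L6 to L4
  L0 → ∅
  L1 → ∅
  L2 → {L2}
  L3 → {L2,L3}
  L4 → {L2,L3}
  L5 → {L7}
  L6 → {L2,L3,L7}
  L7 → ∅

DF(L3) = ["L2", "L3"]

Answer: ["L2", "L3"]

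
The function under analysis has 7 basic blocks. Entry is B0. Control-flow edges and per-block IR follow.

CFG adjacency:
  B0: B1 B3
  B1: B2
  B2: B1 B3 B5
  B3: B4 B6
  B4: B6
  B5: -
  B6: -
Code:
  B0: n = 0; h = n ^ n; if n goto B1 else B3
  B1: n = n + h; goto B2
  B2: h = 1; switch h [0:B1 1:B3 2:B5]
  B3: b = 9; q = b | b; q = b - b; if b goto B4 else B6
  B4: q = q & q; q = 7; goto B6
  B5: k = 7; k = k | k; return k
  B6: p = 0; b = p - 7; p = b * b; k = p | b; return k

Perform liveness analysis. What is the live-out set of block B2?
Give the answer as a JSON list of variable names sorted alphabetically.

def/use:
  B0: def={h,n} ue=∅
  B1: def={n} ue={h,n}
  B2: def={h} ue=∅
  B3: def={b,q} ue=∅
  B4: def={q} ue={q}
  B5: def={k} ue=∅
  B6: def={b,k,p} ue=∅

Live sets:
  B0: in=∅ out={h,n}
  B1: in={h,n} out={n}
  B2: in={n} out={h,n}
  B3: in=∅ out={q}
  B4: in={q} out=∅
  B5: in=∅ out=∅
  B6: in=∅ out=∅

live-out(B2) = ["h", "n"]

Answer: ["h", "n"]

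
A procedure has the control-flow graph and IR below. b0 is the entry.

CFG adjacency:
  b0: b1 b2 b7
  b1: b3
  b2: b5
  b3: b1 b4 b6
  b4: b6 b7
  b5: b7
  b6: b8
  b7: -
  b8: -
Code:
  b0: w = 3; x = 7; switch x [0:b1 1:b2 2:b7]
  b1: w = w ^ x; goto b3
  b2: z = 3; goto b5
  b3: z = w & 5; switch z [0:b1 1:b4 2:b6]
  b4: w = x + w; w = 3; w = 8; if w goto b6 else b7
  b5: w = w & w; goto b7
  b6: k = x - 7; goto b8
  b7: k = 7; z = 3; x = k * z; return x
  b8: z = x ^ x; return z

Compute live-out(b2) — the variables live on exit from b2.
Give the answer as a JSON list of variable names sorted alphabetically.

Answer: ["w"]

Analysis:
def/use:
  b0 def {w,x} use ∅
  b1 def {w} use {w,x}
  b2 def {z} use ∅
  b3 def {z} use {w}
  b4 def {w} use {w,x}
  b5 def {w} use {w}
  b6 def {k} use {x}
  b7 def {k,x,z} use ∅
  b8 def {z} use {x}

Live sets:
  b0: in=∅ out={w,x}
  b1: in={w,x} out={w,x}
  b2: in={w} out={w}
  b3: in={w,x} out={w,x}
  b4: in={w,x} out={x}
  b5: in={w} out=∅
  b6: in={x} out={x}
  b7: in=∅ out=∅
  b8: in={x} out=∅

live-out(b2) = ["w"]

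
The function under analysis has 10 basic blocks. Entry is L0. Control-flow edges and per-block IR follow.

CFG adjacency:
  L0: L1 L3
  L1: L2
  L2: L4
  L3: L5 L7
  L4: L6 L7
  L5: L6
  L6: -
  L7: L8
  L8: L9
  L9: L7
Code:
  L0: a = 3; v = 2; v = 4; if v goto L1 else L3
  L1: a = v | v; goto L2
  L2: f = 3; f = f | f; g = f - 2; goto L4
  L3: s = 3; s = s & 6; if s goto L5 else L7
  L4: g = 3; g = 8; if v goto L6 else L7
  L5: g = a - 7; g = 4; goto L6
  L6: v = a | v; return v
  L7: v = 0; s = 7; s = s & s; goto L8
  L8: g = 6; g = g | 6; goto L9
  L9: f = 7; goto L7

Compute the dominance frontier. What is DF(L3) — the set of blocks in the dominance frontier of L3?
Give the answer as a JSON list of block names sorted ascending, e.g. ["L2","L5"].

Answer: ["L6", "L7"]

Derivation:
idom tree: L1←L0 L2←L1 L3←L0 L4←L2 L5←L3 L6←L0 L7←L0 L8←L7 L9←L8
Dom at joins:
  L6: preds {L4,L5}: {L0,L1,L2,L4} ∩ {L0,L3,L5} = {L0}; idom=L0
  L7: preds {L3,L4,L9}: {L0,L3} ∩ {L0,L1,L2,L4} ∩ {L0,L7,L8,L9} = {L0}; idom=L0

DF walk-up:
  L6←L4: walk L4→L2→L1 to L0
  L6←L5: walk L5→L3 to L0
  L7←L3: walk L3 to L0
  L7←L4: walk L4→L2→L1 to L0
  L7←L9: walk L9→L8→L7 to L0
  DF(L0)=∅
  DF(L1)={L6,L7}
  DF(L2)={L6,L7}
  DF(L3)={L6,L7}
  DF(L4)={L6,L7}
  DF(L5)={L6}
  DF(L6)=∅
  DF(L7)={L7}
  DF(L8)={L7}
  DF(L9)={L7}

DF(L3) = ["L6", "L7"]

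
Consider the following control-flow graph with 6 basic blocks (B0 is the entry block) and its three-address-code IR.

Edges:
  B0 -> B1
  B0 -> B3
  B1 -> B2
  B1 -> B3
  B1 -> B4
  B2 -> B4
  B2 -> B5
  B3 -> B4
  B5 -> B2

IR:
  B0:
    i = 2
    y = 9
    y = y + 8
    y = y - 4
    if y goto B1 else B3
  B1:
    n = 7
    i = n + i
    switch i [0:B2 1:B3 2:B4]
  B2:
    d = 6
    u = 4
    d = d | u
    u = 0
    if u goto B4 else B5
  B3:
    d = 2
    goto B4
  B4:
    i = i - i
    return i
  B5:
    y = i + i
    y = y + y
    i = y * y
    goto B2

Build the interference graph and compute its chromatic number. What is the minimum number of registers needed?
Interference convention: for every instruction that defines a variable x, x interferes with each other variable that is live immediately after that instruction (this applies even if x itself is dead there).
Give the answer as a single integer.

def/use:
  B0: {i,y} / ∅
  B1: {i,n} / {i}
  B2: {d,u} / ∅
  B3: {d} / ∅
  B4: {i} / {i}
  B5: {i,y} / {i}

Live sets:
  B0 li=∅ lo={i}
  B1 li={i} lo={i}
  B2 li={i} lo={i}
  B3 li={i} lo={i}
  B4 li={i} lo=∅
  B5 li={i} lo={i}

Interference:
  d — {i,u}
  i — {d,n,u,y}
  n — {i}
  u — {d,i}
  y — {i}

Colouring:
  {d,i,u} pairwise interfere (3-clique) ⇒ χ ≥ 3
  assign d→R1 i→R0 n→R1 u→R2 y→R1 — no edge inside a register ⇒ χ ≤ 3
  χ = 3

Answer: 3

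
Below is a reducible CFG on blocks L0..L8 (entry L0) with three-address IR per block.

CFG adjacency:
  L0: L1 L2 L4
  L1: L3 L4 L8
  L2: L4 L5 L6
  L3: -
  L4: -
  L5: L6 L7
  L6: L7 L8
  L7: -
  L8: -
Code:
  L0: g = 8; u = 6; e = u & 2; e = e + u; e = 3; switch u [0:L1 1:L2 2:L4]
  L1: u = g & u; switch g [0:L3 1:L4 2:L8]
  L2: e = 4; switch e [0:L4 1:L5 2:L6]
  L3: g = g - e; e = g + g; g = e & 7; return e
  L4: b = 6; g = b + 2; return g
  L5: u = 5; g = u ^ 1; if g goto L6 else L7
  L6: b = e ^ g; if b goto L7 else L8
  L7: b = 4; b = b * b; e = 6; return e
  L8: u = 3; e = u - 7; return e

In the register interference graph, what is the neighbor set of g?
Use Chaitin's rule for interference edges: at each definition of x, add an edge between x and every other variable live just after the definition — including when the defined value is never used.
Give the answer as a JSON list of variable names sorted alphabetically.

Per-block:
  L0: {e,g,u} / ∅
  L1: {u} / {g,u}
  L2: {e} / ∅
  L3: {e,g} / {e,g}
  L4: {b,g} / ∅
  L5: {g,u} / ∅
  L6: {b} / {e,g}
  L7: {b,e} / ∅
  L8: {e,u} / ∅

Live sets:
  live L0: ∅→{e,g,u}
  live L1: {e,g,u}→{e,g}
  live L2: {g}→{e,g}
  live L3: {e,g}→∅
  live L4: ∅→∅
  live L5: {e}→{e,g}
  live L6: {e,g}→∅
  live L7: ∅→∅
  live L8: ∅→∅

Conflict graph:
  b↔∅
  e↔{g,u}
  g↔{e,u}
  u↔{e,g}

N(g) = ["e", "u"]

Answer: ["e", "u"]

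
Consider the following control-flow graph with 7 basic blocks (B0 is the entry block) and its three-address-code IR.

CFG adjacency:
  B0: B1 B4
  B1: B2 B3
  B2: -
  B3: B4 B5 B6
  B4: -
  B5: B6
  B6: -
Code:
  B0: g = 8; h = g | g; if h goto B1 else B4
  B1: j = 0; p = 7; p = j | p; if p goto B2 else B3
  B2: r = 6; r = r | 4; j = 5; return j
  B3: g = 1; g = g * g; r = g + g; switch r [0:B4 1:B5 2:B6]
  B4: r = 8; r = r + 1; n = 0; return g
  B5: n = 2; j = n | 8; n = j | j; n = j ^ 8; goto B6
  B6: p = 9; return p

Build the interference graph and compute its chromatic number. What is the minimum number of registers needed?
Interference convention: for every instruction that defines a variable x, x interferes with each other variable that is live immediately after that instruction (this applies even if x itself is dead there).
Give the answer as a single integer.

Answer: 2

Working:
def/use:
  B0: {g,h} / ∅
  B1: {j,p} / ∅
  B2: {j,r} / ∅
  B3: {g,r} / ∅
  B4: {n,r} / {g}
  B5: {j,n} / ∅
  B6: {p} / ∅

Liveness:
  B0: in=∅ out={g}
  B1: in=∅ out=∅
  B2: in=∅ out=∅
  B3: in=∅ out={g}
  B4: in={g} out=∅
  B5: in=∅ out=∅
  B6: in=∅ out=∅

Interference:
  g — {h,n,r}
  h — {g}
  j — {n,p}
  n — {g,j}
  p — {j}
  r — {g}

Colouring:
  {g,h} pairwise interfere (2-clique) ⇒ χ ≥ 2
  2-colouring: r0={g,j}  r1={h,n,p,r}
  χ = 2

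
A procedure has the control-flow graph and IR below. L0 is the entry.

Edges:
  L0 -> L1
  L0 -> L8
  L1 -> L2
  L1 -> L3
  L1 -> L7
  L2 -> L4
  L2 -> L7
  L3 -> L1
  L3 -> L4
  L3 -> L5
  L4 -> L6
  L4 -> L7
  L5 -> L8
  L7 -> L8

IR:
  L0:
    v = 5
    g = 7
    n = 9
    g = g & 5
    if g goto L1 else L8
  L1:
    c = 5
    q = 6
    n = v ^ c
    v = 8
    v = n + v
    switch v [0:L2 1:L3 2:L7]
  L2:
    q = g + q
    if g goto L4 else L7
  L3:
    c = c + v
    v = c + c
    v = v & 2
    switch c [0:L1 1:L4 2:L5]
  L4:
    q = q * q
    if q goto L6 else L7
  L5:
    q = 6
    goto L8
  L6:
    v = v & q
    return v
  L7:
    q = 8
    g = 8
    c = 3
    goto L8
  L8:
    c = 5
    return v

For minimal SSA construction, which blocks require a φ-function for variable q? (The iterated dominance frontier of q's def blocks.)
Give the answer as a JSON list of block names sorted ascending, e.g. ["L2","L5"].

idom tree: L1←L0 L2←L1 L3←L1 L4←L1 L5←L3 L6←L4 L7←L1 L8←L0
Dom∩ at merges:
  L1: preds {L0,L3}: {L0} ∩ {L0,L1,L3} = {L0}; idom=L0
  L4: preds {L2,L3}: {L0,L1,L2} ∩ {L0,L1,L3} = {L0,L1}; idom=L1
  L7: preds {L1,L2,L4}: {L0,L1} ∩ {L0,L1,L2} ∩ {L0,L1,L4} = {L0,L1}; idom=L1
  L8: preds {L0,L5,L7}: {L0} ∩ {L0,L1,L3,L5} ∩ {L0,L1,L7} = {L0}; idom=L0

Frontier:
  L1←L0: walk · to L0
  L1←L3: walk L3→L1 to L0
  L4←L2: walk L2 to L1
  L4←L3: walk L3 to L1
  L7←L1: walk · to L1
  L7←L2: walk L2 to L1
  L7←L4: walk L4 to L1
  L8←L0: walk · to L0
  L8←L5: walk L5→L3→L1 to L0
  L8←L7: walk L7→L1 to L0
  L0 → ∅
  L1 → {L1,L8}
  L2 → {L4,L7}
  L3 → {L1,L4,L8}
  L4 → {L7}
  L5 → {L8}
  L6 → ∅
  L7 → {L8}
  L8 → ∅

φ for q: defs {L1,L2,L4,L5,L7}
  DF⁺ = {L1,L4,L7,L8}

Answer: ["L1", "L4", "L7", "L8"]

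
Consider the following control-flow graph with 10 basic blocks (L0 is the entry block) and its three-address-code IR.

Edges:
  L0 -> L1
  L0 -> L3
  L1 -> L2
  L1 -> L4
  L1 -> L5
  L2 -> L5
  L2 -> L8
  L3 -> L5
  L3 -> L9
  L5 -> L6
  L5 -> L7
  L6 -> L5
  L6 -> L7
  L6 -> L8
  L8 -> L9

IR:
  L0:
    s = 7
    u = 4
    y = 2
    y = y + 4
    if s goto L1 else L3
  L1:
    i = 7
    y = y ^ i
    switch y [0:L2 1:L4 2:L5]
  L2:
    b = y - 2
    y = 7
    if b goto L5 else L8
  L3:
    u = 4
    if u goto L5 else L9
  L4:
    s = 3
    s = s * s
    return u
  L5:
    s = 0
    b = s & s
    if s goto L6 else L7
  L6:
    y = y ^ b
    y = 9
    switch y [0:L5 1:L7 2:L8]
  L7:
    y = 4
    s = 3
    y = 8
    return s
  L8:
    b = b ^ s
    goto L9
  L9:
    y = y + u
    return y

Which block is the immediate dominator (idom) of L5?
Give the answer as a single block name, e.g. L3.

idom tree: L1←L0 L2←L1 L3←L0 L4←L1 L5←L0 L6←L5 L7←L5 L8←L0 L9←L0
Dom at joins:
  L5: preds {L1,L2,L3,L6}: {L0,L1} ∩ {L0,L1,L2} ∩ {L0,L3} ∩ {L0,L5,L6} = {L0}; idom=L0
  L7: preds {L5,L6}: {L0,L5} ∩ {L0,L5,L6} = {L0,L5}; idom=L5
  L8: preds {L2,L6}: {L0,L1,L2} ∩ {L0,L5,L6} = {L0}; idom=L0
  L9: preds {L3,L8}: {L0,L3} ∩ {L0,L8} = {L0}; idom=L0

idom(L5) = L0

Answer: L0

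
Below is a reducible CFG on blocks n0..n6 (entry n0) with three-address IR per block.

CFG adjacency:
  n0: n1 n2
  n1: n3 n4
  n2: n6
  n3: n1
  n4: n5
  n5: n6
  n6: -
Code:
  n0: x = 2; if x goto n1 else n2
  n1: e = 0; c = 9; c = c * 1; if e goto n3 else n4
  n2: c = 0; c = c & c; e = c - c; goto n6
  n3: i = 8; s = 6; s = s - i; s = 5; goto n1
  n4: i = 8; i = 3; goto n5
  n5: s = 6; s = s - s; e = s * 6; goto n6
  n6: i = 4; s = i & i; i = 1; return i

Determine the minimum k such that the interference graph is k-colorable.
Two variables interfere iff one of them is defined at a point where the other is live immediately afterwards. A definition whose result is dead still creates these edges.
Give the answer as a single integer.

Block summaries:
  n0: def={x} ue=∅
  n1: def={c,e} ue=∅
  n2: def={c,e} ue=∅
  n3: def={i,s} ue=∅
  n4: def={i} ue=∅
  n5: def={e,s} ue=∅
  n6: def={i,s} ue=∅

Backward fixpoint:
  n0: in=∅ out=∅
  n1: in=∅ out=∅
  n2: in=∅ out=∅
  n3: in=∅ out=∅
  n4: in=∅ out=∅
  n5: in=∅ out=∅
  n6: in=∅ out=∅

Interference:
  c↔{e}
  e↔{c}
  i↔{s}
  s↔{i}
  x↔∅

Colouring:
  clique {c,e} ⇒ need ≥ 2
  2-colouring: c0={c,i,x}  c1={e,s}
  χ = 2

Answer: 2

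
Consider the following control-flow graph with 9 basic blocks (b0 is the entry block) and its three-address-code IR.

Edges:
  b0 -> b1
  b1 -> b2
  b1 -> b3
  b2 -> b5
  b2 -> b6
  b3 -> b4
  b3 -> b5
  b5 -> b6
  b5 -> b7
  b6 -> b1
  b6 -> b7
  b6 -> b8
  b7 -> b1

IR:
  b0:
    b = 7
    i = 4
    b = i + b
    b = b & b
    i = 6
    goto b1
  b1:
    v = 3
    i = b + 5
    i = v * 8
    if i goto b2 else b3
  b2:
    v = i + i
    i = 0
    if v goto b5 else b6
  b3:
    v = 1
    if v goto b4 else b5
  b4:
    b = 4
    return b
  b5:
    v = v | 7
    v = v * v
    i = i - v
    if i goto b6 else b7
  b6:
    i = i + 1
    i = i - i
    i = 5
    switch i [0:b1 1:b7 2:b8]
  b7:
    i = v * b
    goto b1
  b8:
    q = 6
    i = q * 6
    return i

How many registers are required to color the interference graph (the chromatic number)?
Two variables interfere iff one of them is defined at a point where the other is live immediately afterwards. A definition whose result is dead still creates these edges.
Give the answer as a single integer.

Per-block:
  b0 def {b,i} use ∅
  b1 def {i,v} use {b}
  b2 def {i,v} use {i}
  b3 def {v} use ∅
  b4 def {b} use ∅
  b5 def {i,v} use {i,v}
  b6 def {i} use {i}
  b7 def {i} use {b,v}
  b8 def {i,q} use ∅

Backward fixpoint:
  b0: in=∅ out={b}
  b1: in={b} out={b,i}
  b2: in={b,i} out={b,i,v}
  b3: in={b,i} out={b,i,v}
  b4: in=∅ out=∅
  b5: in={b,i,v} out={b,i,v}
  b6: in={b,i,v} out={b,v}
  b7: in={b,v} out={b}
  b8: in=∅ out=∅

Conflict graph:
  b↔{i,v}
  i↔{b,v}
  q↔∅
  v↔{b,i}

Colouring:
  lower bound: {b,i,v} mutually conflict ⇒ χ ≥ 3
  assign b→c0 i→c1 q→c0 v→c2 — no edge inside a register ⇒ χ ≤ 3
  χ = 3

Answer: 3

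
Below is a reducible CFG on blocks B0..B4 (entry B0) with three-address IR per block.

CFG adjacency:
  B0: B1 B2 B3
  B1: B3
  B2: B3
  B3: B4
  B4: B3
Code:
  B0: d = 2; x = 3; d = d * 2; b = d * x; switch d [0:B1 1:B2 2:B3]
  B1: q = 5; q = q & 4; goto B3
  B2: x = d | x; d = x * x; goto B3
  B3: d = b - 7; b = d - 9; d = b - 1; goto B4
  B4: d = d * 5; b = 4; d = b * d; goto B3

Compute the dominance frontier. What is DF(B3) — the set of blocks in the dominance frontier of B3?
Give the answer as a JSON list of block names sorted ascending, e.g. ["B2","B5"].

idom tree: B1←B0 B2←B0 B3←B0 B4←B3
Dom at joins:
  B3: preds {B0,B1,B2,B4}: {B0} ∩ {B0,B1} ∩ {B0,B2} ∩ {B0,B3,B4} = {B0}; idom=B0

Frontier:
  join B3 pred B0: · stop@B0
  join B3 pred B1: B1 stop@B0
  join B3 pred B2: B2 stop@B0
  join B3 pred B4: B4→B3 stop@B0
  B0: DF=∅
  B1: DF={B3}
  B2: DF={B3}
  B3: DF={B3}
  B4: DF={B3}

DF(B3) = ["B3"]

Answer: ["B3"]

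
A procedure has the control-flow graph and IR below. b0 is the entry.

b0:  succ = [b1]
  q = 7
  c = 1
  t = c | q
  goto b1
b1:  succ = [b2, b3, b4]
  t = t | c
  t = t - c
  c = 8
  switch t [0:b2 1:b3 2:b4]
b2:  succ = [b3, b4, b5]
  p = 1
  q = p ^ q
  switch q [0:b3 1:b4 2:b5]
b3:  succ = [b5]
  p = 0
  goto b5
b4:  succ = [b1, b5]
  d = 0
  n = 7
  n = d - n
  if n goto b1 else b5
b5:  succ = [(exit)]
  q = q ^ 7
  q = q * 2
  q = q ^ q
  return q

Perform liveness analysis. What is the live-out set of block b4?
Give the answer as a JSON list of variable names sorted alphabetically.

Per-block:
  b0 def {c,q,t} use ∅
  b1 def {c,t} use {c,t}
  b2 def {p,q} use {q}
  b3 def {p} use ∅
  b4 def {d,n} use ∅
  b5 def {q} use {q}

Live sets:
  b0: in=∅ out={c,q,t}
  b1: in={c,q,t} out={c,q,t}
  b2: in={c,q,t} out={c,q,t}
  b3: in={q} out={q}
  b4: in={c,q,t} out={c,q,t}
  b5: in={q} out=∅

live-out(b4) = ["c", "q", "t"]

Answer: ["c", "q", "t"]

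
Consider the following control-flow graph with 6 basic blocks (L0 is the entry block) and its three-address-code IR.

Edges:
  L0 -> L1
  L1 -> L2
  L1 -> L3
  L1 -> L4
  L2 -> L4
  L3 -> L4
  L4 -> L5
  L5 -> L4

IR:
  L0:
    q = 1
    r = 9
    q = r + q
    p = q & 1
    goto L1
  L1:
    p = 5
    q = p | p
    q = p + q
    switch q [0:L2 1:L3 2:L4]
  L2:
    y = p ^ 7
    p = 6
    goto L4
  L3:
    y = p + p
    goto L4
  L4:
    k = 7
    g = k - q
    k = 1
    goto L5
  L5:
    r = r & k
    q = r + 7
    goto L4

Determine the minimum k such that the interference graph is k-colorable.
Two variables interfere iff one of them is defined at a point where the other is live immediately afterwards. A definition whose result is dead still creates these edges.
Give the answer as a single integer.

Block summaries:
  L0: {p,q,r} / ∅
  L1: {p,q} / ∅
  L2: {p,y} / {p}
  L3: {y} / {p}
  L4: {g,k} / {q}
  L5: {q,r} / {k,r}

Backward fixpoint:
  L0: in=∅ out={r}
  L1: in={r} out={p,q,r}
  L2: in={p,q,r} out={q,r}
  L3: in={p,q,r} out={q,r}
  L4: in={q,r} out={k,r}
  L5: in={k,r} out={q,r}

Interference:
  g — {r}
  k — {q,r}
  p — {q,r}
  q — {k,p,r,y}
  r — {g,k,p,q,y}
  y — {q,r}

Registers:
  lower bound: {k,q,r} mutually conflict ⇒ χ ≥ 3
  3-colouring: R0={r}  R1={g,q}  R2={k,p,y}
  χ = 3

Answer: 3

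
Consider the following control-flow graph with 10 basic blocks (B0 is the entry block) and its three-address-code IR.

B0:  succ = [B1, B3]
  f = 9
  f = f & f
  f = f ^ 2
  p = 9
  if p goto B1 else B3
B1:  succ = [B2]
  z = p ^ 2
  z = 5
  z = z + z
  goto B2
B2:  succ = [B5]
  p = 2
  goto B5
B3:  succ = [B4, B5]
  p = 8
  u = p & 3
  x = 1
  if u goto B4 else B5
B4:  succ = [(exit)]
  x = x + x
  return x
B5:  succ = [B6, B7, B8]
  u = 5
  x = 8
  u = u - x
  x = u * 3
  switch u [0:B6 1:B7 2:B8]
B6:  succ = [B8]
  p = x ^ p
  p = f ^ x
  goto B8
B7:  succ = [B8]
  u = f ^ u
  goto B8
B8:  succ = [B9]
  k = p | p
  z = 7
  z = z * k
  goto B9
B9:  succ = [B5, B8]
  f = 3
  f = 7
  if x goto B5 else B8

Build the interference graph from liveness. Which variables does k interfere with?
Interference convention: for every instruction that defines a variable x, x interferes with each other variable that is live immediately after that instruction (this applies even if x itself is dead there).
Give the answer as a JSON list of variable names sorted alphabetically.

Block summaries:
  B0: {f,p} / ∅
  B1: {z} / {p}
  B2: {p} / ∅
  B3: {p,u,x} / ∅
  B4: {x} / {x}
  B5: {u,x} / ∅
  B6: {p} / {f,p,x}
  B7: {u} / {f,u}
  B8: {k,z} / {p}
  B9: {f} / {x}

Liveness:
  live B0: ∅→{f,p}
  live B1: {f,p}→{f}
  live B2: {f}→{f,p}
  live B3: {f}→{f,p,x}
  live B4: {x}→∅
  live B5: {f,p}→{f,p,u,x}
  live B6: {f,p,x}→{p,x}
  live B7: {f,p,u,x}→{p,x}
  live B8: {p,x}→{p,x}
  live B9: {p,x}→{f,p,x}

Interference:
  f: {p,u,x,z}
  k: {p,x,z}
  p: {f,k,u,x,z}
  u: {f,p,x}
  x: {f,k,p,u,z}
  z: {f,k,p,x}

N(k) = ["p", "x", "z"]

Answer: ["p", "x", "z"]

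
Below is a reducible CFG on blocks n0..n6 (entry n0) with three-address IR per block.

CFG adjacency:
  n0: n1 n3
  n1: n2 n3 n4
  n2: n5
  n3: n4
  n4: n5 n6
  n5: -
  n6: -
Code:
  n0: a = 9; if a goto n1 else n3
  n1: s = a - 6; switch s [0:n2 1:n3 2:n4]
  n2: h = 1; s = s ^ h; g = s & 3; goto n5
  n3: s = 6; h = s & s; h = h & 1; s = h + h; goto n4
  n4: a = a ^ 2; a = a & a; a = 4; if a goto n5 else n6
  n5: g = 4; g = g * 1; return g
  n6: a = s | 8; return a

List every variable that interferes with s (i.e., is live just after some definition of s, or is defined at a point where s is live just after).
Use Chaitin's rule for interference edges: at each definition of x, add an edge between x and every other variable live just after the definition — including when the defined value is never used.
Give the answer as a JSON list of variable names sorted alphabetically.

Per-block:
  n0 def {a} use ∅
  n1 def {s} use {a}
  n2 def {g,h,s} use {s}
  n3 def {h,s} use ∅
  n4 def {a} use {a}
  n5 def {g} use ∅
  n6 def {a} use {s}

Backward fixpoint:
  n0: in=∅ out={a}
  n1: in={a} out={a,s}
  n2: in={s} out=∅
  n3: in={a} out={a,s}
  n4: in={a,s} out={s}
  n5: in=∅ out=∅
  n6: in={s} out=∅

Conflict graph:
  a↔{h,s}
  g↔∅
  h↔{a,s}
  s↔{a,h}

N(s) = ["a", "h"]

Answer: ["a", "h"]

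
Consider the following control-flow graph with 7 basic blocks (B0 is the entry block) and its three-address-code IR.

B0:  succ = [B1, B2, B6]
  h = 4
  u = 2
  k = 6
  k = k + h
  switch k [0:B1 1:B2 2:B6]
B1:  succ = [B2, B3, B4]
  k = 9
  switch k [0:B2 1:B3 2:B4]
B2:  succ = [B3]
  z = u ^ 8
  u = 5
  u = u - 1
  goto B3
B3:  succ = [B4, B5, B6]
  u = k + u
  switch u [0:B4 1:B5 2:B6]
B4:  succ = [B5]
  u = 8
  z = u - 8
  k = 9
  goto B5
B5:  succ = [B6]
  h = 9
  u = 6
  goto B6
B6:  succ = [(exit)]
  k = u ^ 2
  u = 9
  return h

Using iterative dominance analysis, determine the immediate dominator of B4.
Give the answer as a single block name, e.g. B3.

Answer: B0

Working:
idom tree: B1←B0 B2←B0 B3←B0 B4←B0 B5←B0 B6←B0
Dom∩ at merges:
  B2: preds {B0,B1}: {B0} ∩ {B0,B1} = {B0}; idom=B0
  B3: preds {B1,B2}: {B0,B1} ∩ {B0,B2} = {B0}; idom=B0
  B4: preds {B1,B3}: {B0,B1} ∩ {B0,B3} = {B0}; idom=B0
  B5: preds {B3,B4}: {B0,B3} ∩ {B0,B4} = {B0}; idom=B0
  B6: preds {B0,B3,B5}: {B0} ∩ {B0,B3} ∩ {B0,B5} = {B0}; idom=B0

idom(B4) = B0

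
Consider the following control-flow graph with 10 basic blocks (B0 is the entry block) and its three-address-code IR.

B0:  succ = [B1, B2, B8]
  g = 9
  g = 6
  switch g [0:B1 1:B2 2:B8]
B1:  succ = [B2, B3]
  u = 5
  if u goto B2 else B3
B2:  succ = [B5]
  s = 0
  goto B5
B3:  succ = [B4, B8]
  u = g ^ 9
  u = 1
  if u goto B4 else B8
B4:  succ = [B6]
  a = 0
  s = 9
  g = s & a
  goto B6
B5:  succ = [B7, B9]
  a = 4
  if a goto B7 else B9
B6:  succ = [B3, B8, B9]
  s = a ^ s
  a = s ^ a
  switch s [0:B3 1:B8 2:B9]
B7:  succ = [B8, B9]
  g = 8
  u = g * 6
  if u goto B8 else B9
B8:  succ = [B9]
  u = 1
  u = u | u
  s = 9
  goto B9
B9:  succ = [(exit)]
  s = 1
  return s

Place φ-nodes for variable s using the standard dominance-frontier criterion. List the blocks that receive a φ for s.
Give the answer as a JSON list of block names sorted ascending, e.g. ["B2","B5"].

idom tree: B1←B0 B2←B0 B3←B1 B4←B3 B5←B2 B6←B4 B7←B5 B8←B0 B9←B0
Dom∩ at merges:
  B2: preds {B0,B1}: {B0} ∩ {B0,B1} = {B0}; idom=B0
  B3: preds {B1,B6}: {B0,B1} ∩ {B0,B1,B3,B4,B6} = {B0,B1}; idom=B1
  B8: preds {B0,B3,B6,B7}: {B0} ∩ {B0,B1,B3} ∩ {B0,B1,B3,B4,B6} ∩ {B0,B2,B5,B7} = {B0}; idom=B0
  B9: preds {B5,B6,B7,B8}: {B0,B2,B5} ∩ {B0,B1,B3,B4,B6} ∩ {B0,B2,B5,B7} ∩ {B0,B8} = {B0}; idom=B0

DF walk-up:
  B2←B0: walk · to B0
  B2←B1: walk B1 to B0
  B3←B1: walk · to B1
  B3←B6: walk B6→B4→B3 to B1
  B8←B0: walk · to B0
  B8←B3: walk B3→B1 to B0
  B8←B6: walk B6→B4→B3→B1 to B0
  B8←B7: walk B7→B5→B2 to B0
  B9←B5: walk B5→B2 to B0
  B9←B6: walk B6→B4→B3→B1 to B0
  B9←B7: walk B7→B5→B2 to B0
  B9←B8: walk B8 to B0
  B0 → ∅
  B1 → {B2,B8,B9}
  B2 → {B8,B9}
  B3 → {B3,B8,B9}
  B4 → {B3,B8,B9}
  B5 → {B8,B9}
  B6 → {B3,B8,B9}
  B7 → {B8,B9}
  B8 → {B9}
  B9 → ∅

φ for s: defs {B2,B4,B6,B8,B9}
  DF⁺ = {B3,B8,B9}

Answer: ["B3", "B8", "B9"]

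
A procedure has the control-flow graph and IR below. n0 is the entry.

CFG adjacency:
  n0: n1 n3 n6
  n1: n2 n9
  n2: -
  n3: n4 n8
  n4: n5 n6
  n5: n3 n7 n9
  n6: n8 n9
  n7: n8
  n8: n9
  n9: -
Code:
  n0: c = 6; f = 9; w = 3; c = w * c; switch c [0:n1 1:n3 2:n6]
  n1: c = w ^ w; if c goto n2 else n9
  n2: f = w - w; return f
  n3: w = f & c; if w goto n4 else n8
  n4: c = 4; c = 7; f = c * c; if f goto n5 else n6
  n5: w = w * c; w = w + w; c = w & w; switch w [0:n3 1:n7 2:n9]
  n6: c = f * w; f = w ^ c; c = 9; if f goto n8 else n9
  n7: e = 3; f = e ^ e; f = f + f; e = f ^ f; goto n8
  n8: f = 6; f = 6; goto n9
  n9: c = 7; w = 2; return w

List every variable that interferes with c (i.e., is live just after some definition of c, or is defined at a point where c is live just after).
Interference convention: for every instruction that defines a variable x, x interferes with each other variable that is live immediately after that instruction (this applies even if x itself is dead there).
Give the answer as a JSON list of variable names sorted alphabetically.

Per-block:
  n0 def {c,f,w} use ∅
  n1 def {c} use {w}
  n2 def {f} use {w}
  n3 def {w} use {c,f}
  n4 def {c,f} use ∅
  n5 def {c,w} use {c,w}
  n6 def {c,f} use {f,w}
  n7 def {e,f} use ∅
  n8 def {f} use ∅
  n9 def {c,w} use ∅

Live sets:
  n0 li=∅ lo={c,f,w}
  n1 li={w} lo={w}
  n2 li={w} lo=∅
  n3 li={c,f} lo={w}
  n4 li={w} lo={c,f,w}
  n5 li={c,f,w} lo={c,f}
  n6 li={f,w} lo=∅
  n7 li=∅ lo=∅
  n8 li=∅ lo=∅
  n9 li=∅ lo=∅

Interfere edges:
  c — {f,w}
  e — ∅
  f — {c,w}
  w — {c,f}

N(c) = ["f", "w"]

Answer: ["f", "w"]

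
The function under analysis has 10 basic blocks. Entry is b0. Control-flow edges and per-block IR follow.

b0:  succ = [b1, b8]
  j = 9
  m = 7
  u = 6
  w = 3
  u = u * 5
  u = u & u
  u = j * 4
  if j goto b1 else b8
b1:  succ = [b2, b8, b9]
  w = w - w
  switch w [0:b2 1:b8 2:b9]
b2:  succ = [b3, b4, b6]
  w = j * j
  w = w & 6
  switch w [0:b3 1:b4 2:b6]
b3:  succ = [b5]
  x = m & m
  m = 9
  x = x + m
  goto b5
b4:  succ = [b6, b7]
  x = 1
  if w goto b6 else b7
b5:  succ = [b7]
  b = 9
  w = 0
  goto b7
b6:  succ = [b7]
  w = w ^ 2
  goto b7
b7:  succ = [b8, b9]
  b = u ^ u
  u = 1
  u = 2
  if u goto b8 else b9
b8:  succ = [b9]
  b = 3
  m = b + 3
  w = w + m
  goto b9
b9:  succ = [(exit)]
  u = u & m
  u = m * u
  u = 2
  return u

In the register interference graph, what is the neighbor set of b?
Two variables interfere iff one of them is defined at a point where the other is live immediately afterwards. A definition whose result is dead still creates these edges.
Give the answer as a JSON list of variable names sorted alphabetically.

Answer: ["m", "u", "w"]

Analysis:
def/use:
  b0: def={j,m,u,w} ue=∅
  b1: def={w} ue={w}
  b2: def={w} ue={j}
  b3: def={m,x} ue={m}
  b4: def={x} ue={w}
  b5: def={b,w} ue=∅
  b6: def={w} ue={w}
  b7: def={b,u} ue={u}
  b8: def={b,m,w} ue={w}
  b9: def={u} ue={m,u}

Liveness:
  live b0: ∅→{j,m,u,w}
  live b1: {j,m,u,w}→{j,m,u,w}
  live b2: {j,m,u}→{m,u,w}
  live b3: {m,u}→{m,u}
  live b4: {m,u,w}→{m,u,w}
  live b5: {m,u}→{m,u,w}
  live b6: {m,u,w}→{m,u,w}
  live b7: {m,u,w}→{m,u,w}
  live b8: {u,w}→{m,u}
  live b9: {m,u}→∅

Interference:
  b↔{m,u,w}
  j↔{m,u,w}
  m↔{b,j,u,w,x}
  u↔{b,j,m,w,x}
  w↔{b,j,m,u,x}
  x↔{m,u,w}

N(b) = ["m", "u", "w"]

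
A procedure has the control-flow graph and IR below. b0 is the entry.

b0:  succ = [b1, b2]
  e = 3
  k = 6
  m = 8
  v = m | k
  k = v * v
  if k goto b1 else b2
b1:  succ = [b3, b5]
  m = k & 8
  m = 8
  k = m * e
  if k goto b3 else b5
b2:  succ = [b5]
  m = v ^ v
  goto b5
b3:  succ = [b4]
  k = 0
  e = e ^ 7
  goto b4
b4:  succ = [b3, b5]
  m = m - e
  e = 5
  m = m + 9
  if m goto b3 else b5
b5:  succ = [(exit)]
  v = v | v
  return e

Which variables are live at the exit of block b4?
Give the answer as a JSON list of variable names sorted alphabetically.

def/use:
  b0: def={e,k,m,v} ue=∅
  b1: def={k,m} ue={e,k}
  b2: def={m} ue={v}
  b3: def={e,k} ue={e}
  b4: def={e,m} ue={e,m}
  b5: def={v} ue={e,v}

Liveness:
  live b0: ∅→{e,k,v}
  live b1: {e,k,v}→{e,m,v}
  live b2: {e,v}→{e,v}
  live b3: {e,m,v}→{e,m,v}
  live b4: {e,m,v}→{e,m,v}
  live b5: {e,v}→∅

live-out(b4) = ["e", "m", "v"]

Answer: ["e", "m", "v"]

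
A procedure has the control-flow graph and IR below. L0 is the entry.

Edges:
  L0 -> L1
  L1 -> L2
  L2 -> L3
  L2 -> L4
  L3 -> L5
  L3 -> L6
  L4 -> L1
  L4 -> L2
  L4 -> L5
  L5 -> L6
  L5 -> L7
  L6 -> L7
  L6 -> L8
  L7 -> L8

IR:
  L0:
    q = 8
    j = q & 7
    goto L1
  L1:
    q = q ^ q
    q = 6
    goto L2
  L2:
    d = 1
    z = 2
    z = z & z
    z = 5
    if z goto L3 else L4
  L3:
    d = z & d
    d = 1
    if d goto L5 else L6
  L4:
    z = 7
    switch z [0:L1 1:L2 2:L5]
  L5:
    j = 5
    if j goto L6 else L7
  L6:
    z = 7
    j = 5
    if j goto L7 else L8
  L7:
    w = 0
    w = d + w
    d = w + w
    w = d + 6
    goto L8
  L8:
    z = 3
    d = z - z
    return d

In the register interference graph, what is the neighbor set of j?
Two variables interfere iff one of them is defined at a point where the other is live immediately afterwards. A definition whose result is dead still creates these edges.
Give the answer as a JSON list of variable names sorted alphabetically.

Per-block:
  L0: {j,q} / ∅
  L1: {q} / {q}
  L2: {d,z} / ∅
  L3: {d} / {d,z}
  L4: {z} / ∅
  L5: {j} / ∅
  L6: {j,z} / ∅
  L7: {d,w} / {d}
  L8: {d,z} / ∅

Live sets:
  L0: in=∅ out={q}
  L1: in={q} out={q}
  L2: in={q} out={d,q,z}
  L3: in={d,z} out={d}
  L4: in={d,q} out={d,q}
  L5: in={d} out={d}
  L6: in={d} out={d}
  L7: in={d} out=∅
  L8: in=∅ out=∅

Interference:
  d↔{j,q,w,z}
  j↔{d,q}
  q↔{d,j,z}
  w↔{d}
  z↔{d,q}

N(j) = ["d", "q"]

Answer: ["d", "q"]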